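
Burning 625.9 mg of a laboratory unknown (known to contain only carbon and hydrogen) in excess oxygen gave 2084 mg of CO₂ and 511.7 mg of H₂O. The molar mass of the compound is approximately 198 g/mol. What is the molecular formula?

C15H18

mol C = 2.084 g CO₂ ÷ 44.009 g/mol = 0.047354 mol
mol H = 2 × 0.5117 g H₂O ÷ 18.015 g/mol = 0.056808 mol
Divide by the smallest (0.047354 mol): C 1.000, H 1.200
Multiplying each by 5 gives whole numbers: C 5.00, H 6.00
Empirical formula: C5H6
Empirical-formula mass = 66.10 g/mol; 198 ÷ 66.10 ≈ 3, so the molecular formula is C15H18.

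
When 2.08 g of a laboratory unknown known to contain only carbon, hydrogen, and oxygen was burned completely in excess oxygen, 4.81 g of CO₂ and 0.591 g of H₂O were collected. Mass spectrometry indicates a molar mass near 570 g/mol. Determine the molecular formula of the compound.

mol C = 4.81 g CO₂ ÷ 44.009 g/mol = 0.1093 mol
mol H = 2 × 0.591 g H₂O ÷ 18.015 g/mol = 0.06561 mol
mass O = 2.08 − (1.313 + 0.06614) = 0.7011 g → mol O = 0.7011 ÷ 15.999 = 0.04382 mol
Divide by the smallest (0.04382 mol): C 2.494, H 1.497, O 1.000
Multiplying each by 2 gives whole numbers: C 4.99, H 2.99, O 2.00
Empirical formula: C5H3O2
Empirical-formula mass = 95.08 g/mol; 570 ÷ 95.08 ≈ 6, so the molecular formula is C30H18O12.

C30H18O12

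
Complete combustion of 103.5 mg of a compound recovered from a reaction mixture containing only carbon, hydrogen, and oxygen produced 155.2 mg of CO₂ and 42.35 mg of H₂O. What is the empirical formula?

mol C = 0.1552 g CO₂ ÷ 44.009 g/mol = 0.0035266 mol
mol H = 2 × 0.04235 g H₂O ÷ 18.015 g/mol = 0.0047016 mol
mass O = 0.1035 − (0.042357 + 0.0047393) = 0.056403 g → mol O = 0.056403 ÷ 15.999 = 0.0035254 mol
Divide by the smallest (0.0035254 mol): C 1.000, H 1.334, O 1.000
Multiplying each by 3 gives whole numbers: C 3.00, H 4.00, O 3.00

C3H4O3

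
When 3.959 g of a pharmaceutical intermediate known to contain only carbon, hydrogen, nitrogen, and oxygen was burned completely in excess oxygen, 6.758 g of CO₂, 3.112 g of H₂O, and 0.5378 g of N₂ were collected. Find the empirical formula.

C4H9NO2

mol C = 6.758 g CO₂ ÷ 44.009 g/mol = 0.15356 mol
mol H = 2 × 3.112 g H₂O ÷ 18.015 g/mol = 0.34549 mol
mol N = 2 × 0.5378 g N₂ ÷ 28.014 g/mol = 0.038395 mol
mass O = 3.959 − (1.8444 + 0.34825 + 0.53780) = 1.2285 g → mol O = 1.2285 ÷ 15.999 = 0.076789 mol
Divide by the smallest (0.038395 mol): C 3.999, H 8.998, N 1.000, O 2.000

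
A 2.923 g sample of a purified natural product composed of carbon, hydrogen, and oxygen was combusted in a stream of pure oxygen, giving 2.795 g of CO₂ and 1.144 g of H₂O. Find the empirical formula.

CH2O2

mol C = 2.795 g CO₂ ÷ 44.009 g/mol = 0.063510 mol
mol H = 2 × 1.144 g H₂O ÷ 18.015 g/mol = 0.12701 mol
mass O = 2.923 − (0.76282 + 0.12802) = 2.0322 g → mol O = 2.0322 ÷ 15.999 = 0.12702 mol
Divide by the smallest (0.063510 mol): C 1.000, H 2.000, O 2.000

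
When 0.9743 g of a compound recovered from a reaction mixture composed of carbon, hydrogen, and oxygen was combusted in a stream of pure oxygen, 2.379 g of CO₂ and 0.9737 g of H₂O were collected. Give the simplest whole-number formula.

mol C = 2.379 g CO₂ ÷ 44.009 g/mol = 0.054057 mol
mol H = 2 × 0.9737 g H₂O ÷ 18.015 g/mol = 0.10810 mol
mass O = 0.9743 − (0.64928 + 0.10896) = 0.21606 g → mol O = 0.21606 ÷ 15.999 = 0.013504 mol
Divide by the smallest (0.013504 mol): C 4.003, H 8.005, O 1.000

C4H8O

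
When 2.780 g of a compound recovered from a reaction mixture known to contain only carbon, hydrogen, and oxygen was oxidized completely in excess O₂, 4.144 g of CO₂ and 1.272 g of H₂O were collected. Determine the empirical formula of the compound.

mol C = 4.144 g CO₂ ÷ 44.009 g/mol = 0.094163 mol
mol H = 2 × 1.272 g H₂O ÷ 18.015 g/mol = 0.14122 mol
mass O = 2.780 − (1.1310 + 0.14235) = 1.5067 g → mol O = 1.5067 ÷ 15.999 = 0.094173 mol
Divide by the smallest (0.094163 mol): C 1.000, H 1.500, O 1.000
Multiplying each by 2 gives whole numbers: C 2.00, H 3.00, O 2.00

C2H3O2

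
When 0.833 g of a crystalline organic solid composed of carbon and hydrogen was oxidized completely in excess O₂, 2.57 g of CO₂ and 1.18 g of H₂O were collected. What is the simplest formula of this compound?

mol C = 2.57 g CO₂ ÷ 44.009 g/mol = 0.05840 mol
mol H = 2 × 1.18 g H₂O ÷ 18.015 g/mol = 0.1310 mol
Divide by the smallest (0.05840 mol): C 1.000, H 2.243
Multiplying each by 4 gives whole numbers: C 4.00, H 8.97

C4H9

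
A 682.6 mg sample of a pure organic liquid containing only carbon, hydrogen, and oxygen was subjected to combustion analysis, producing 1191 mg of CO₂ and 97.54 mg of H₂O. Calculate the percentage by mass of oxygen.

50.78%

mol C = 1.191 g CO₂ ÷ 44.009 g/mol = 0.027063 mol
mol H = 2 × 0.09754 g H₂O ÷ 18.015 g/mol = 0.010829 mol
mass O = 0.6826 − (0.32505 + 0.010915) = 0.34664 g → mol O = 0.34664 ÷ 15.999 = 0.021666 mol
mass % O = 0.34664 g ÷ 0.6826 g × 100%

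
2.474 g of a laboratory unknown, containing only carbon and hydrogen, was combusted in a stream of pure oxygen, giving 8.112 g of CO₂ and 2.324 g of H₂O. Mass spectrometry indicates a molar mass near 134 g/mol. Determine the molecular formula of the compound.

C10H14

mol C = 8.112 g CO₂ ÷ 44.009 g/mol = 0.18433 mol
mol H = 2 × 2.324 g H₂O ÷ 18.015 g/mol = 0.25801 mol
Divide by the smallest (0.18433 mol): C 1.000, H 1.400
Multiplying each by 5 gives whole numbers: C 5.00, H 7.00
Empirical formula: C5H7
Empirical-formula mass = 67.11 g/mol; 134 ÷ 67.11 ≈ 2, so the molecular formula is C10H14.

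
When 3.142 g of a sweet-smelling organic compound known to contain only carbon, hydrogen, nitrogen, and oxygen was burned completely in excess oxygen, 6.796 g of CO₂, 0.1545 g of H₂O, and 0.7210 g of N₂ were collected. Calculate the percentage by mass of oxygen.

17.47%

mol C = 6.796 g CO₂ ÷ 44.009 g/mol = 0.15442 mol
mol H = 2 × 0.1545 g H₂O ÷ 18.015 g/mol = 0.017152 mol
mol N = 2 × 0.7210 g N₂ ÷ 28.014 g/mol = 0.051474 mol
mass O = 3.142 − (1.8548 + 0.017290 + 0.72100) = 0.54894 g → mol O = 0.54894 ÷ 15.999 = 0.034311 mol
mass % O = 0.54894 g ÷ 3.142 g × 100%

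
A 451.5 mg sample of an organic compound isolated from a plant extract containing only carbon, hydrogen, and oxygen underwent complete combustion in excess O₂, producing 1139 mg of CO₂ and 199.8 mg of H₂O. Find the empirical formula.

C7H6O2

mol C = 1.139 g CO₂ ÷ 44.009 g/mol = 0.025881 mol
mol H = 2 × 0.1998 g H₂O ÷ 18.015 g/mol = 0.022182 mol
mass O = 0.4515 − (0.31086 + 0.022359) = 0.11828 g → mol O = 0.11828 ÷ 15.999 = 0.0073932 mol
Divide by the smallest (0.0073932 mol): C 3.501, H 3.000, O 1.000
Multiplying each by 2 gives whole numbers: C 7.00, H 6.00, O 2.00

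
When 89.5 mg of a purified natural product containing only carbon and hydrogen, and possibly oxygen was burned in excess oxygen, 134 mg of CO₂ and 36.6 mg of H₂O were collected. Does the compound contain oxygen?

mol C = 0.134 g CO₂ ÷ 44.009 g/mol = 0.003045 mol
mol H = 2 × 0.0366 g H₂O ÷ 18.015 g/mol = 0.004063 mol
C and H account for only 0.04067 g of the 0.0895 g sample; the remaining 0.04883 g must be oxygen.

yes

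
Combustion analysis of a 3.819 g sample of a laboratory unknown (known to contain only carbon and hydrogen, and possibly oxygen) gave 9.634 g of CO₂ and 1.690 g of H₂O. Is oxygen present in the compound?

mol C = 9.634 g CO₂ ÷ 44.009 g/mol = 0.21891 mol
mol H = 2 × 1.690 g H₂O ÷ 18.015 g/mol = 0.18762 mol
C and H account for only 2.8184 g of the 3.819 g sample; the remaining 1.0006 g must be oxygen.

yes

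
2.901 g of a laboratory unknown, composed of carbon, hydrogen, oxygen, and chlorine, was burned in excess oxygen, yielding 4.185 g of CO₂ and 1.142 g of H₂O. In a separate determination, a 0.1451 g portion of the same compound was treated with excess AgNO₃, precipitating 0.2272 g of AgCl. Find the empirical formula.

mol C = 4.185 g CO₂ ÷ 44.009 g/mol = 0.095094 mol
mol H = 2 × 1.142 g H₂O ÷ 18.015 g/mol = 0.12678 mol
From the AgCl data: mol Cl per gram of compound = (0.2272 ÷ 143.318) ÷ 0.1451 = 0.010925 mol/g, so in the 2.901 g combustion sample mol Cl = 0.031695 mol
mass O = 2.901 − (1.1422 + 0.12780 + 1.1236) = 0.50745 g → mol O = 0.50745 ÷ 15.999 = 0.031717 mol
Divide by the smallest (0.031695 mol): C 3.000, H 4.000, Cl 1.000, O 1.001

C3H4ClO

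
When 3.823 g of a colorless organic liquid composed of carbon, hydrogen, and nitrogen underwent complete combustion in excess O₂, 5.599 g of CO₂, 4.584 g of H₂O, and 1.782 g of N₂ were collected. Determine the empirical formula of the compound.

CH4N

mol C = 5.599 g CO₂ ÷ 44.009 g/mol = 0.12722 mol
mol H = 2 × 4.584 g H₂O ÷ 18.015 g/mol = 0.50891 mol
mol N = 2 × 1.782 g N₂ ÷ 28.014 g/mol = 0.12722 mol
Divide by the smallest (0.12722 mol): C 1.000, H 4.000, N 1.000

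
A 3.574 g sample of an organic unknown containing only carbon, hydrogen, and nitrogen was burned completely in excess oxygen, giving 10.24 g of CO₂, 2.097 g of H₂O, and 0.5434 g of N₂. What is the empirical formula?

C6H6N

mol C = 10.24 g CO₂ ÷ 44.009 g/mol = 0.23268 mol
mol H = 2 × 2.097 g H₂O ÷ 18.015 g/mol = 0.23281 mol
mol N = 2 × 0.5434 g N₂ ÷ 28.014 g/mol = 0.038795 mol
Divide by the smallest (0.038795 mol): C 5.998, H 6.001, N 1.000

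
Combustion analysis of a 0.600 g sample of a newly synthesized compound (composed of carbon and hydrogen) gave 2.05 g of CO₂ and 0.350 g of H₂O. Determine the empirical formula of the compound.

mol C = 2.05 g CO₂ ÷ 44.009 g/mol = 0.04658 mol
mol H = 2 × 0.350 g H₂O ÷ 18.015 g/mol = 0.03886 mol
Divide by the smallest (0.03886 mol): C 1.199, H 1.000
Multiplying each by 5 gives whole numbers: C 5.99, H 5.00

C6H5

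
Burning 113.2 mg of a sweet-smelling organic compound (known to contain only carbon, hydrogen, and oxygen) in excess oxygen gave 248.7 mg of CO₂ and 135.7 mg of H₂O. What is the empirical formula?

C3H8O

mol C = 0.2487 g CO₂ ÷ 44.009 g/mol = 0.0056511 mol
mol H = 2 × 0.1357 g H₂O ÷ 18.015 g/mol = 0.015065 mol
mass O = 0.1132 − (0.067876 + 0.015186) = 0.030139 g → mol O = 0.030139 ÷ 15.999 = 0.0018838 mol
Divide by the smallest (0.0018838 mol): C 3.000, H 7.997, O 1.000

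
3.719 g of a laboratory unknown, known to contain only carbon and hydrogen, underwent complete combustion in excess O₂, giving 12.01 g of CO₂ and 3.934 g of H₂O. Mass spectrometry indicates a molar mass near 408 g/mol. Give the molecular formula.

mol C = 12.01 g CO₂ ÷ 44.009 g/mol = 0.27290 mol
mol H = 2 × 3.934 g H₂O ÷ 18.015 g/mol = 0.43675 mol
Divide by the smallest (0.27290 mol): C 1.000, H 1.600
Multiplying each by 5 gives whole numbers: C 5.00, H 8.00
Empirical formula: C5H8
Empirical-formula mass = 68.12 g/mol; 408 ÷ 68.12 ≈ 6, so the molecular formula is C30H48.

C30H48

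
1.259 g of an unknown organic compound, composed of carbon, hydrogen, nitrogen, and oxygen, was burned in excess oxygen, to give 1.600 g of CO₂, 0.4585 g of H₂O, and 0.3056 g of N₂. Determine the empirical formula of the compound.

C5H7N3O4

mol C = 1.600 g CO₂ ÷ 44.009 g/mol = 0.036356 mol
mol H = 2 × 0.4585 g H₂O ÷ 18.015 g/mol = 0.050902 mol
mol N = 2 × 0.3056 g N₂ ÷ 28.014 g/mol = 0.021818 mol
mass O = 1.259 − (0.43667 + 0.051309 + 0.30560) = 0.46542 g → mol O = 0.46542 ÷ 15.999 = 0.029090 mol
Divide by the smallest (0.021818 mol): C 1.666, H 2.333, N 1.000, O 1.333
Multiplying each by 3 gives whole numbers: C 5.00, H 7.00, N 3.00, O 4.00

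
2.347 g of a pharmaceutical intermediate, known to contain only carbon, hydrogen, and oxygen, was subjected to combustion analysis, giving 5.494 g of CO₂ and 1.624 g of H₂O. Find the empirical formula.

C9H13O3

mol C = 5.494 g CO₂ ÷ 44.009 g/mol = 0.12484 mol
mol H = 2 × 1.624 g H₂O ÷ 18.015 g/mol = 0.18029 mol
mass O = 2.347 − (1.4994 + 0.18174) = 0.66583 g → mol O = 0.66583 ÷ 15.999 = 0.041617 mol
Divide by the smallest (0.041617 mol): C 3.000, H 4.332, O 1.000
Multiplying each by 3 gives whole numbers: C 9.00, H 13.00, O 3.00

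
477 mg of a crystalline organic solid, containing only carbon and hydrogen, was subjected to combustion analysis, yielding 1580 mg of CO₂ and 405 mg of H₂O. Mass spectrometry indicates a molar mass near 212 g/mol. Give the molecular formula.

C16H20

mol C = 1.58 g CO₂ ÷ 44.009 g/mol = 0.03590 mol
mol H = 2 × 0.405 g H₂O ÷ 18.015 g/mol = 0.04496 mol
Divide by the smallest (0.03590 mol): C 1.000, H 1.252
Multiplying each by 4 gives whole numbers: C 4.00, H 5.01
Empirical formula: C4H5
Empirical-formula mass = 53.08 g/mol; 212 ÷ 53.08 ≈ 4, so the molecular formula is C16H20.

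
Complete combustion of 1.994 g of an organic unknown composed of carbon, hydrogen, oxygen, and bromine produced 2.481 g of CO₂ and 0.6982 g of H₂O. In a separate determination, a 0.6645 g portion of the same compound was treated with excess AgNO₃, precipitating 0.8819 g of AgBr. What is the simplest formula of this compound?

C8H11Br2O

mol C = 2.481 g CO₂ ÷ 44.009 g/mol = 0.056375 mol
mol H = 2 × 0.6982 g H₂O ÷ 18.015 g/mol = 0.077513 mol
From the AgBr data: mol Br per gram of compound = (0.8819 ÷ 187.772) ÷ 0.6645 = 0.0070680 mol/g, so in the 1.994 g combustion sample mol Br = 0.014093 mol
mass O = 1.994 − (0.67712 + 0.078133 + 1.1261) = 0.11262 g → mol O = 0.11262 ÷ 15.999 = 0.0070393 mol
Divide by the smallest (0.0070393 mol): C 8.009, H 11.011, Br 2.002, O 1.000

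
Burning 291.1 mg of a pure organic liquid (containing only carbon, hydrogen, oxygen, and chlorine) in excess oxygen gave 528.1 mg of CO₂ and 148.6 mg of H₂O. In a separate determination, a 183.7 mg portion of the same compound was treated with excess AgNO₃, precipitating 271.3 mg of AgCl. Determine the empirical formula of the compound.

mol C = 0.5281 g CO₂ ÷ 44.009 g/mol = 0.012000 mol
mol H = 2 × 0.1486 g H₂O ÷ 18.015 g/mol = 0.016497 mol
From the AgCl data: mol Cl per gram of compound = (0.2713 ÷ 143.318) ÷ 0.1837 = 0.010305 mol/g, so in the 0.2911 g combustion sample mol Cl = 0.0029997 mol
mass O = 0.2911 − (0.14413 + 0.016629 + 0.10634) = 0.024000 g → mol O = 0.024000 ÷ 15.999 = 0.0015001 mol
Divide by the smallest (0.0015001 mol): C 7.999, H 10.997, Cl 2.000, O 1.000

C8H11Cl2O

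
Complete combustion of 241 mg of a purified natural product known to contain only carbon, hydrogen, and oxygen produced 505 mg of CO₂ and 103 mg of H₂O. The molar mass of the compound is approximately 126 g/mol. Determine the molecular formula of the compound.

C6H6O3

mol C = 0.505 g CO₂ ÷ 44.009 g/mol = 0.01147 mol
mol H = 2 × 0.103 g H₂O ÷ 18.015 g/mol = 0.01143 mol
mass O = 0.241 − (0.1378 + 0.01153) = 0.09165 g → mol O = 0.09165 ÷ 15.999 = 0.005728 mol
Divide by the smallest (0.005728 mol): C 2.003, H 1.996, O 1.000
Empirical formula: C2H2O
Empirical-formula mass = 42.04 g/mol; 126 ÷ 42.04 ≈ 3, so the molecular formula is C6H6O3.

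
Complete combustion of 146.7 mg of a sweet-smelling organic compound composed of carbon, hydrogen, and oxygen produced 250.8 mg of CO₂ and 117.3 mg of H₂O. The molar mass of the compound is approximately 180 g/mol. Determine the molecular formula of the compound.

C7H16O5

mol C = 0.2508 g CO₂ ÷ 44.009 g/mol = 0.0056988 mol
mol H = 2 × 0.1173 g H₂O ÷ 18.015 g/mol = 0.013022 mol
mass O = 0.1467 − (0.068449 + 0.013127) = 0.065125 g → mol O = 0.065125 ÷ 15.999 = 0.0040705 mol
Divide by the smallest (0.0040705 mol): C 1.400, H 3.199, O 1.000
Multiplying each by 5 gives whole numbers: C 7.00, H 16.00, O 5.00
Empirical formula: C7H16O5
Empirical-formula mass = 180.20 g/mol; 180 ÷ 180.20 ≈ 1, so the molecular formula is C7H16O5.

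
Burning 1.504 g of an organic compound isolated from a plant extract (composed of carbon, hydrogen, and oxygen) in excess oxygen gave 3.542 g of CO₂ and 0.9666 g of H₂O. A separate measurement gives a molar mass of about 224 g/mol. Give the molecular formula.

C12H16O4

mol C = 3.542 g CO₂ ÷ 44.009 g/mol = 0.080484 mol
mol H = 2 × 0.9666 g H₂O ÷ 18.015 g/mol = 0.10731 mol
mass O = 1.504 − (0.96669 + 0.10817) = 0.42914 g → mol O = 0.42914 ÷ 15.999 = 0.026823 mol
Divide by the smallest (0.026823 mol): C 3.001, H 4.001, O 1.000
Empirical formula: C3H4O
Empirical-formula mass = 56.06 g/mol; 224 ÷ 56.06 ≈ 4, so the molecular formula is C12H16O4.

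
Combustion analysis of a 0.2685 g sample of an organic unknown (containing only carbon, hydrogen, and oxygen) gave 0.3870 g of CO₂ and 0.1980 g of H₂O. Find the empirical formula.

C2H5O2

mol C = 0.3870 g CO₂ ÷ 44.009 g/mol = 0.0087937 mol
mol H = 2 × 0.1980 g H₂O ÷ 18.015 g/mol = 0.021982 mol
mass O = 0.2685 − (0.10562 + 0.022158) = 0.14072 g → mol O = 0.14072 ÷ 15.999 = 0.0087957 mol
Divide by the smallest (0.0087937 mol): C 1.000, H 2.500, O 1.000
Multiplying each by 2 gives whole numbers: C 2.00, H 5.00, O 2.00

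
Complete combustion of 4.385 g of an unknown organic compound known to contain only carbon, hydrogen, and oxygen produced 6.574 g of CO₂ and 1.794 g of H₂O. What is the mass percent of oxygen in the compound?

54.51%

mol C = 6.574 g CO₂ ÷ 44.009 g/mol = 0.14938 mol
mol H = 2 × 1.794 g H₂O ÷ 18.015 g/mol = 0.19917 mol
mass O = 4.385 − (1.7942 + 0.20076) = 2.3901 g → mol O = 2.3901 ÷ 15.999 = 0.14939 mol
mass % O = 2.3901 g ÷ 4.385 g × 100%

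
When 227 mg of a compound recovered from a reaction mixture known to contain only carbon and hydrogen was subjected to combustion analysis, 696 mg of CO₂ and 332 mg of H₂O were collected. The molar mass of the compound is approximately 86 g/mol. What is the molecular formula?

mol C = 0.696 g CO₂ ÷ 44.009 g/mol = 0.01581 mol
mol H = 2 × 0.332 g H₂O ÷ 18.015 g/mol = 0.03686 mol
Divide by the smallest (0.01581 mol): C 1.000, H 2.331
Multiplying each by 3 gives whole numbers: C 3.00, H 6.99
Empirical formula: C3H7
Empirical-formula mass = 43.09 g/mol; 86 ÷ 43.09 ≈ 2, so the molecular formula is C6H14.

C6H14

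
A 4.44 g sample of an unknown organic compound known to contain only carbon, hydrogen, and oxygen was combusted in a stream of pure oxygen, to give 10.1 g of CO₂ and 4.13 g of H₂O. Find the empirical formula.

C3H6O

mol C = 10.1 g CO₂ ÷ 44.009 g/mol = 0.2295 mol
mol H = 2 × 4.13 g H₂O ÷ 18.015 g/mol = 0.4585 mol
mass O = 4.44 − (2.757 + 0.4622) = 1.221 g → mol O = 1.221 ÷ 15.999 = 0.07634 mol
Divide by the smallest (0.07634 mol): C 3.006, H 6.006, O 1.000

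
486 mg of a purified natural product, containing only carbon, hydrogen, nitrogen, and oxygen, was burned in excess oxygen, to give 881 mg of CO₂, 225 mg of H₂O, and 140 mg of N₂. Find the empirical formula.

mol C = 0.881 g CO₂ ÷ 44.009 g/mol = 0.02002 mol
mol H = 2 × 0.225 g H₂O ÷ 18.015 g/mol = 0.02498 mol
mol N = 2 × 0.140 g N₂ ÷ 28.014 g/mol = 0.009995 mol
mass O = 0.486 − (0.2404 + 0.02518 + 0.1400) = 0.08038 g → mol O = 0.08038 ÷ 15.999 = 0.005024 mol
Divide by the smallest (0.005024 mol): C 3.985, H 4.972, N 1.989, O 1.000

C4H5N2O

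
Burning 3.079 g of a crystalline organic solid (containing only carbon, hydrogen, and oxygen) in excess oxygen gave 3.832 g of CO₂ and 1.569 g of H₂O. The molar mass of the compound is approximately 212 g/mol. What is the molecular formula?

C6H12O8

mol C = 3.832 g CO₂ ÷ 44.009 g/mol = 0.087073 mol
mol H = 2 × 1.569 g H₂O ÷ 18.015 g/mol = 0.17419 mol
mass O = 3.079 − (1.0458 + 0.17558) = 1.8576 g → mol O = 1.8576 ÷ 15.999 = 0.11611 mol
Divide by the smallest (0.087073 mol): C 1.000, H 2.000, O 1.333
Multiplying each by 3 gives whole numbers: C 3.00, H 6.00, O 4.00
Empirical formula: C3H6O4
Empirical-formula mass = 106.08 g/mol; 212 ÷ 106.08 ≈ 2, so the molecular formula is C6H12O8.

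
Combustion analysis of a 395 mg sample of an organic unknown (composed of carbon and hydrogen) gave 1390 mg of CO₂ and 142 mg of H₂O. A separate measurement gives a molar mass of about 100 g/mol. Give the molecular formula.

C8H4

mol C = 1.39 g CO₂ ÷ 44.009 g/mol = 0.03158 mol
mol H = 2 × 0.142 g H₂O ÷ 18.015 g/mol = 0.01576 mol
Divide by the smallest (0.01576 mol): C 2.003, H 1.000
Empirical formula: C2H
Empirical-formula mass = 25.03 g/mol; 100 ÷ 25.03 ≈ 4, so the molecular formula is C8H4.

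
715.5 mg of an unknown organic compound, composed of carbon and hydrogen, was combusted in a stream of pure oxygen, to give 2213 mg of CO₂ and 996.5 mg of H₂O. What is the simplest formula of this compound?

C5H11

mol C = 2.213 g CO₂ ÷ 44.009 g/mol = 0.050285 mol
mol H = 2 × 0.9965 g H₂O ÷ 18.015 g/mol = 0.11063 mol
Divide by the smallest (0.050285 mol): C 1.000, H 2.200
Multiplying each by 5 gives whole numbers: C 5.00, H 11.00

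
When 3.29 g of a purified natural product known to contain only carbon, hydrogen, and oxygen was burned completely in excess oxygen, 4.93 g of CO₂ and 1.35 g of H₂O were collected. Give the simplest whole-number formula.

mol C = 4.93 g CO₂ ÷ 44.009 g/mol = 0.1120 mol
mol H = 2 × 1.35 g H₂O ÷ 18.015 g/mol = 0.1499 mol
mass O = 3.29 − (1.346 + 0.1511) = 1.793 g → mol O = 1.793 ÷ 15.999 = 0.1121 mol
Divide by the smallest (0.1120 mol): C 1.000, H 1.338, O 1.001
Multiplying each by 3 gives whole numbers: C 3.00, H 4.01, O 3.00

C3H4O3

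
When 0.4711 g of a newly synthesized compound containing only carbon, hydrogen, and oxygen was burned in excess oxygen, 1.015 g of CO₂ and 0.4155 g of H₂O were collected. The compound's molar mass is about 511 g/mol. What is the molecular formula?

mol C = 1.015 g CO₂ ÷ 44.009 g/mol = 0.023063 mol
mol H = 2 × 0.4155 g H₂O ÷ 18.015 g/mol = 0.046128 mol
mass O = 0.4711 − (0.27702 + 0.046497) = 0.14759 g → mol O = 0.14759 ÷ 15.999 = 0.0092248 mol
Divide by the smallest (0.0092248 mol): C 2.500, H 5.000, O 1.000
Multiplying each by 2 gives whole numbers: C 5.00, H 10.00, O 2.00
Empirical formula: C5H10O2
Empirical-formula mass = 102.13 g/mol; 511 ÷ 102.13 ≈ 5, so the molecular formula is C25H50O10.

C25H50O10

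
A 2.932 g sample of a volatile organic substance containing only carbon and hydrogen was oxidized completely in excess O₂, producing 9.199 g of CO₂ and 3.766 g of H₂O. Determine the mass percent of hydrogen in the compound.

mol C = 9.199 g CO₂ ÷ 44.009 g/mol = 0.20903 mol
mol H = 2 × 3.766 g H₂O ÷ 18.015 g/mol = 0.41810 mol
mass % H = 0.42144 g ÷ 2.932 g × 100%

14.37%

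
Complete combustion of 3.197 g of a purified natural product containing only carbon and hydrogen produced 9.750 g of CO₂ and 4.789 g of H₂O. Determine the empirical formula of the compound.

mol C = 9.750 g CO₂ ÷ 44.009 g/mol = 0.22155 mol
mol H = 2 × 4.789 g H₂O ÷ 18.015 g/mol = 0.53167 mol
Divide by the smallest (0.22155 mol): C 1.000, H 2.400
Multiplying each by 5 gives whole numbers: C 5.00, H 12.00

C5H12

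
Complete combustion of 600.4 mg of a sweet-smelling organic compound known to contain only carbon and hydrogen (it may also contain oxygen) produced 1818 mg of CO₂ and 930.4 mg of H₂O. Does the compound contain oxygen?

mol C = 1.818 g CO₂ ÷ 44.009 g/mol = 0.041310 mol
mol H = 2 × 0.9304 g H₂O ÷ 18.015 g/mol = 0.10329 mol
C and H together account for 0.60029 g — essentially the entire 0.6004 g sample — so the compound contains no oxygen.

no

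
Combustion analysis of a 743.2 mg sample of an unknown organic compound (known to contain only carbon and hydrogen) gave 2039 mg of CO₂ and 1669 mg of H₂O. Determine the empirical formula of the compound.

CH4

mol C = 2.039 g CO₂ ÷ 44.009 g/mol = 0.046331 mol
mol H = 2 × 1.669 g H₂O ÷ 18.015 g/mol = 0.18529 mol
Divide by the smallest (0.046331 mol): C 1.000, H 3.999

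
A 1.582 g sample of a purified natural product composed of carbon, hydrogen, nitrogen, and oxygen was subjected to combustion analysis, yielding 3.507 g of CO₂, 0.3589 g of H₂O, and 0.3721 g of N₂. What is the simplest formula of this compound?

mol C = 3.507 g CO₂ ÷ 44.009 g/mol = 0.079688 mol
mol H = 2 × 0.3589 g H₂O ÷ 18.015 g/mol = 0.039845 mol
mol N = 2 × 0.3721 g N₂ ÷ 28.014 g/mol = 0.026565 mol
mass O = 1.582 − (0.95714 + 0.040163 + 0.37210) = 0.21260 g → mol O = 0.21260 ÷ 15.999 = 0.013288 mol
Divide by the smallest (0.013288 mol): C 5.997, H 2.998, N 1.999, O 1.000

C6H3N2O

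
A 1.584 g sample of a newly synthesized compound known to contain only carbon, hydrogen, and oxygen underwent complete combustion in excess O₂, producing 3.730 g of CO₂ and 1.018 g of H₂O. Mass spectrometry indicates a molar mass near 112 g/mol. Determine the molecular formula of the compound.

C6H8O2

mol C = 3.730 g CO₂ ÷ 44.009 g/mol = 0.084755 mol
mol H = 2 × 1.018 g H₂O ÷ 18.015 g/mol = 0.11302 mol
mass O = 1.584 − (1.0180 + 0.11392) = 0.45208 g → mol O = 0.45208 ÷ 15.999 = 0.028257 mol
Divide by the smallest (0.028257 mol): C 2.999, H 4.000, O 1.000
Empirical formula: C3H4O
Empirical-formula mass = 56.06 g/mol; 112 ÷ 56.06 ≈ 2, so the molecular formula is C6H8O2.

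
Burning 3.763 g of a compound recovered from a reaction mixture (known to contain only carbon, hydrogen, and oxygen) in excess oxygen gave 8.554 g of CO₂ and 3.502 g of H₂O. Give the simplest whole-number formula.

C3H6O

mol C = 8.554 g CO₂ ÷ 44.009 g/mol = 0.19437 mol
mol H = 2 × 3.502 g H₂O ÷ 18.015 g/mol = 0.38879 mol
mass O = 3.763 − (2.3346 + 0.39190) = 1.0365 g → mol O = 1.0365 ÷ 15.999 = 0.064787 mol
Divide by the smallest (0.064787 mol): C 3.000, H 6.001, O 1.000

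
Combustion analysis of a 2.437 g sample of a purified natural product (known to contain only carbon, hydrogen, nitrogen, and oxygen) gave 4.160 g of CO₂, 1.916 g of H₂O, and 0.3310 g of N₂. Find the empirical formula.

C4H9NO2

mol C = 4.160 g CO₂ ÷ 44.009 g/mol = 0.094526 mol
mol H = 2 × 1.916 g H₂O ÷ 18.015 g/mol = 0.21271 mol
mol N = 2 × 0.3310 g N₂ ÷ 28.014 g/mol = 0.023631 mol
mass O = 2.437 − (1.1354 + 0.21441 + 0.33100) = 0.75623 g → mol O = 0.75623 ÷ 15.999 = 0.047268 mol
Divide by the smallest (0.023631 mol): C 4.000, H 9.001, N 1.000, O 2.000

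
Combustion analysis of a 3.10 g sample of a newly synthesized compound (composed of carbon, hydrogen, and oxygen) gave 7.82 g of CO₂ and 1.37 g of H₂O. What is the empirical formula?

mol C = 7.82 g CO₂ ÷ 44.009 g/mol = 0.1777 mol
mol H = 2 × 1.37 g H₂O ÷ 18.015 g/mol = 0.1521 mol
mass O = 3.10 − (2.134 + 0.1533) = 0.8124 g → mol O = 0.8124 ÷ 15.999 = 0.05078 mol
Divide by the smallest (0.05078 mol): C 3.499, H 2.995, O 1.000
Multiplying each by 2 gives whole numbers: C 7.00, H 5.99, O 2.00

C7H6O2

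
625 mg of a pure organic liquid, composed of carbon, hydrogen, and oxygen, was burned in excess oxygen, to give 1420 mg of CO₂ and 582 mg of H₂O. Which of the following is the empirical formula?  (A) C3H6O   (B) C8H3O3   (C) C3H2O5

(A) C3H6O

mol C = 1.42 g CO₂ ÷ 44.009 g/mol = 0.03227 mol
mol H = 2 × 0.582 g H₂O ÷ 18.015 g/mol = 0.06461 mol
mass O = 0.625 − (0.3875 + 0.06513) = 0.1723 g → mol O = 0.1723 ÷ 15.999 = 0.01077 mol
Divide by the smallest (0.01077 mol): C 2.996, H 5.999, O 1.000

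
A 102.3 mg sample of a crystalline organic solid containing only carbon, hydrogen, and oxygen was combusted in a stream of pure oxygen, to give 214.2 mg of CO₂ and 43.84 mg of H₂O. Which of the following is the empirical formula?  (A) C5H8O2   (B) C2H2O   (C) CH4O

mol C = 0.2142 g CO₂ ÷ 44.009 g/mol = 0.0048672 mol
mol H = 2 × 0.04384 g H₂O ÷ 18.015 g/mol = 0.0048671 mol
mass O = 0.1023 − (0.058460 + 0.0049060) = 0.038934 g → mol O = 0.038934 ÷ 15.999 = 0.0024335 mol
Divide by the smallest (0.0024335 mol): C 2.000, H 2.000, O 1.000

(B) C2H2O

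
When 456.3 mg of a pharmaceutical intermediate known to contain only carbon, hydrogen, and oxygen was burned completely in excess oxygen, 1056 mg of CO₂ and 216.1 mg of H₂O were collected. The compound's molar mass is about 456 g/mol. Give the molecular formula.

mol C = 1.056 g CO₂ ÷ 44.009 g/mol = 0.023995 mol
mol H = 2 × 0.2161 g H₂O ÷ 18.015 g/mol = 0.023991 mol
mass O = 0.4563 − (0.28821 + 0.024183) = 0.14391 g → mol O = 0.14391 ÷ 15.999 = 0.0089951 mol
Divide by the smallest (0.0089951 mol): C 2.668, H 2.667, O 1.000
Multiplying each by 3 gives whole numbers: C 8.00, H 8.00, O 3.00
Empirical formula: C8H8O3
Empirical-formula mass = 152.15 g/mol; 456 ÷ 152.15 ≈ 3, so the molecular formula is C24H24O9.

C24H24O9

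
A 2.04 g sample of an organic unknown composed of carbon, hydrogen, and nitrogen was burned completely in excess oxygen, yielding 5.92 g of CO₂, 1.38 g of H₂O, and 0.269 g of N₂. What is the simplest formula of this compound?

mol C = 5.92 g CO₂ ÷ 44.009 g/mol = 0.1345 mol
mol H = 2 × 1.38 g H₂O ÷ 18.015 g/mol = 0.1532 mol
mol N = 2 × 0.269 g N₂ ÷ 28.014 g/mol = 0.01920 mol
Divide by the smallest (0.01920 mol): C 7.004, H 7.978, N 1.000

C7H8N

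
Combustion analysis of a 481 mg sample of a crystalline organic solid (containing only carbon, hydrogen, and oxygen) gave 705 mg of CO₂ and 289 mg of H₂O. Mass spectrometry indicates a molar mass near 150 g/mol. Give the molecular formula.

mol C = 0.705 g CO₂ ÷ 44.009 g/mol = 0.01602 mol
mol H = 2 × 0.289 g H₂O ÷ 18.015 g/mol = 0.03208 mol
mass O = 0.481 − (0.1924 + 0.03234) = 0.2562 g → mol O = 0.2562 ÷ 15.999 = 0.01602 mol
Divide by the smallest (0.01602 mol): C 1.000, H 2.003, O 1.000
Empirical formula: CH2O
Empirical-formula mass = 30.03 g/mol; 150 ÷ 30.03 ≈ 5, so the molecular formula is C5H10O5.

C5H10O5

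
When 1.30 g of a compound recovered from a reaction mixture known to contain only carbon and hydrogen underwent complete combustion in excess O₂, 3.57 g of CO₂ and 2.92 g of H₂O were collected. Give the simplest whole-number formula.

mol C = 3.57 g CO₂ ÷ 44.009 g/mol = 0.08112 mol
mol H = 2 × 2.92 g H₂O ÷ 18.015 g/mol = 0.3242 mol
Divide by the smallest (0.08112 mol): C 1.000, H 3.996

CH4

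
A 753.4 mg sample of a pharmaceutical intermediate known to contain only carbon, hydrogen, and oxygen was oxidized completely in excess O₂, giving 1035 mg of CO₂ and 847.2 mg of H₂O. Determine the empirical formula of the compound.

CH4O

mol C = 1.035 g CO₂ ÷ 44.009 g/mol = 0.023518 mol
mol H = 2 × 0.8472 g H₂O ÷ 18.015 g/mol = 0.094055 mol
mass O = 0.7534 − (0.28247 + 0.094807) = 0.37612 g → mol O = 0.37612 ÷ 15.999 = 0.023509 mol
Divide by the smallest (0.023509 mol): C 1.000, H 4.001, O 1.000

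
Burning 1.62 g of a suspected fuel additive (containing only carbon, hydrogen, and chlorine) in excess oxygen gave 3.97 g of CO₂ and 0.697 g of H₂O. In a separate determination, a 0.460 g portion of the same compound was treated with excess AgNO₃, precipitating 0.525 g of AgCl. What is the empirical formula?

C7H6Cl

mol C = 3.97 g CO₂ ÷ 44.009 g/mol = 0.09021 mol
mol H = 2 × 0.697 g H₂O ÷ 18.015 g/mol = 0.07738 mol
From the AgCl data: mol Cl per gram of compound = (0.525 ÷ 143.318) ÷ 0.460 = 0.007963 mol/g, so in the 1.62 g combustion sample mol Cl = 0.01290 mol
Divide by the smallest (0.01290 mol): C 6.993, H 5.998, Cl 1.000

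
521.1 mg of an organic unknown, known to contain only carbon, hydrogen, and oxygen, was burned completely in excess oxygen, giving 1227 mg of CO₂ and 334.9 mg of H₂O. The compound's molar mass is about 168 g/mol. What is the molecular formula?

mol C = 1.227 g CO₂ ÷ 44.009 g/mol = 0.027881 mol
mol H = 2 × 0.3349 g H₂O ÷ 18.015 g/mol = 0.037180 mol
mass O = 0.5211 − (0.33487 + 0.037478) = 0.14875 g → mol O = 0.14875 ÷ 15.999 = 0.0092973 mol
Divide by the smallest (0.0092973 mol): C 2.999, H 3.999, O 1.000
Empirical formula: C3H4O
Empirical-formula mass = 56.06 g/mol; 168 ÷ 56.06 ≈ 3, so the molecular formula is C9H12O3.

C9H12O3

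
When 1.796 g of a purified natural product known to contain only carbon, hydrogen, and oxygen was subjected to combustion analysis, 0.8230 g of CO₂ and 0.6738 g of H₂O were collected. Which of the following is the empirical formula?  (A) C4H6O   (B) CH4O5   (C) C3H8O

(B) CH4O5

mol C = 0.8230 g CO₂ ÷ 44.009 g/mol = 0.018701 mol
mol H = 2 × 0.6738 g H₂O ÷ 18.015 g/mol = 0.074804 mol
mass O = 1.796 − (0.22461 + 0.075403) = 1.4960 g → mol O = 1.4960 ÷ 15.999 = 0.093505 mol
Divide by the smallest (0.018701 mol): C 1.000, H 4.000, O 5.000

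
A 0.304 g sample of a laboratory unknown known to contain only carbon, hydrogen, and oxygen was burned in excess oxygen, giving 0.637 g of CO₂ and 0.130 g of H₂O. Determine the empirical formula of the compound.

C2H2O

mol C = 0.637 g CO₂ ÷ 44.009 g/mol = 0.01447 mol
mol H = 2 × 0.130 g H₂O ÷ 18.015 g/mol = 0.01443 mol
mass O = 0.304 − (0.1739 + 0.01455) = 0.1156 g → mol O = 0.1156 ÷ 15.999 = 0.007226 mol
Divide by the smallest (0.007226 mol): C 2.003, H 1.997, O 1.000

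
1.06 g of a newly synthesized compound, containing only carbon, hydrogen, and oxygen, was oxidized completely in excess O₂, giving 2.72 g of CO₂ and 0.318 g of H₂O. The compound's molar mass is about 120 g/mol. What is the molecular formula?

mol C = 2.72 g CO₂ ÷ 44.009 g/mol = 0.06181 mol
mol H = 2 × 0.318 g H₂O ÷ 18.015 g/mol = 0.03530 mol
mass O = 1.06 − (0.7423 + 0.03559) = 0.2821 g → mol O = 0.2821 ÷ 15.999 = 0.01763 mol
Divide by the smallest (0.01763 mol): C 3.506, H 2.002, O 1.000
Multiplying each by 2 gives whole numbers: C 7.01, H 4.00, O 2.00
Empirical formula: C7H4O2
Empirical-formula mass = 120.11 g/mol; 120 ÷ 120.11 ≈ 1, so the molecular formula is C7H4O2.

C7H4O2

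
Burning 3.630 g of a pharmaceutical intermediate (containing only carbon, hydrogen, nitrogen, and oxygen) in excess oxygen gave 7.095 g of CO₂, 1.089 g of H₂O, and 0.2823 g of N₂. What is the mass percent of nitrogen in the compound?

7.78%

mol C = 7.095 g CO₂ ÷ 44.009 g/mol = 0.16122 mol
mol H = 2 × 1.089 g H₂O ÷ 18.015 g/mol = 0.12090 mol
mol N = 2 × 0.2823 g N₂ ÷ 28.014 g/mol = 0.020154 mol
mass O = 3.630 − (1.9364 + 0.12187 + 0.28230) = 1.2895 g → mol O = 1.2895 ÷ 15.999 = 0.080596 mol
mass % N = 0.28230 g ÷ 3.630 g × 100%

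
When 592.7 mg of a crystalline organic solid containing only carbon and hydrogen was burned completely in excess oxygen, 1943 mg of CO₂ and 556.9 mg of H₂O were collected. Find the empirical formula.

mol C = 1.943 g CO₂ ÷ 44.009 g/mol = 0.044150 mol
mol H = 2 × 0.5569 g H₂O ÷ 18.015 g/mol = 0.061826 mol
Divide by the smallest (0.044150 mol): C 1.000, H 1.400
Multiplying each by 5 gives whole numbers: C 5.00, H 7.00

C5H7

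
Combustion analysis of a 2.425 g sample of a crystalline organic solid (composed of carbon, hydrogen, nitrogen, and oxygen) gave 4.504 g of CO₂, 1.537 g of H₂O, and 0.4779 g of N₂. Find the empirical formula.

C3H5NO

mol C = 4.504 g CO₂ ÷ 44.009 g/mol = 0.10234 mol
mol H = 2 × 1.537 g H₂O ÷ 18.015 g/mol = 0.17064 mol
mol N = 2 × 0.4779 g N₂ ÷ 28.014 g/mol = 0.034119 mol
mass O = 2.425 − (1.2292 + 0.17200 + 0.47790) = 0.54586 g → mol O = 0.54586 ÷ 15.999 = 0.034118 mol
Divide by the smallest (0.034118 mol): C 3.000, H 5.001, N 1.000, O 1.000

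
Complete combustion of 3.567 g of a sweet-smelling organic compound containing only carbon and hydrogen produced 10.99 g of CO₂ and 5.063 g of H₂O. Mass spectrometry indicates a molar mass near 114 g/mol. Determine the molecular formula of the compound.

C8H18

mol C = 10.99 g CO₂ ÷ 44.009 g/mol = 0.24972 mol
mol H = 2 × 5.063 g H₂O ÷ 18.015 g/mol = 0.56209 mol
Divide by the smallest (0.24972 mol): C 1.000, H 2.251
Multiplying each by 4 gives whole numbers: C 4.00, H 9.00
Empirical formula: C4H9
Empirical-formula mass = 57.12 g/mol; 114 ÷ 57.12 ≈ 2, so the molecular formula is C8H18.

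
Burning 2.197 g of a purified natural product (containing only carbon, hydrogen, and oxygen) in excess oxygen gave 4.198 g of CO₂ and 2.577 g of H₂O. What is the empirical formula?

C2H6O

mol C = 4.198 g CO₂ ÷ 44.009 g/mol = 0.095390 mol
mol H = 2 × 2.577 g H₂O ÷ 18.015 g/mol = 0.28609 mol
mass O = 2.197 − (1.1457 + 0.28838) = 0.76289 g → mol O = 0.76289 ÷ 15.999 = 0.047684 mol
Divide by the smallest (0.047684 mol): C 2.000, H 6.000, O 1.000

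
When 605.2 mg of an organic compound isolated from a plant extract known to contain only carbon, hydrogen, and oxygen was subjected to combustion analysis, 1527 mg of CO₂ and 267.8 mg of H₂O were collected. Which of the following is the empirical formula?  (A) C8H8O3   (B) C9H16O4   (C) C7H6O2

(C) C7H6O2

mol C = 1.527 g CO₂ ÷ 44.009 g/mol = 0.034697 mol
mol H = 2 × 0.2678 g H₂O ÷ 18.015 g/mol = 0.029731 mol
mass O = 0.6052 − (0.41675 + 0.029969) = 0.15848 g → mol O = 0.15848 ÷ 15.999 = 0.0099056 mol
Divide by the smallest (0.0099056 mol): C 3.503, H 3.001, O 1.000
Multiplying each by 2 gives whole numbers: C 7.01, H 6.00, O 2.00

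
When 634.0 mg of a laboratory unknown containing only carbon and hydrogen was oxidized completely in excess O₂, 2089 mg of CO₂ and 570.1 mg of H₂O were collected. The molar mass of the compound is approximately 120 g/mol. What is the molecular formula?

C9H12

mol C = 2.089 g CO₂ ÷ 44.009 g/mol = 0.047468 mol
mol H = 2 × 0.5701 g H₂O ÷ 18.015 g/mol = 0.063292 mol
Divide by the smallest (0.047468 mol): C 1.000, H 1.333
Multiplying each by 3 gives whole numbers: C 3.00, H 4.00
Empirical formula: C3H4
Empirical-formula mass = 40.06 g/mol; 120 ÷ 40.06 ≈ 3, so the molecular formula is C9H12.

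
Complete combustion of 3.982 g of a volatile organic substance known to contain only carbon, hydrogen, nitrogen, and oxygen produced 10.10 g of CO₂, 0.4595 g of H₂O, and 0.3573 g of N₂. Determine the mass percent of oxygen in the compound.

20.51%

mol C = 10.10 g CO₂ ÷ 44.009 g/mol = 0.22950 mol
mol H = 2 × 0.4595 g H₂O ÷ 18.015 g/mol = 0.051013 mol
mol N = 2 × 0.3573 g N₂ ÷ 28.014 g/mol = 0.025509 mol
mass O = 3.982 − (2.7565 + 0.051421 + 0.35730) = 0.81677 g → mol O = 0.81677 ÷ 15.999 = 0.051051 mol
mass % O = 0.81677 g ÷ 3.982 g × 100%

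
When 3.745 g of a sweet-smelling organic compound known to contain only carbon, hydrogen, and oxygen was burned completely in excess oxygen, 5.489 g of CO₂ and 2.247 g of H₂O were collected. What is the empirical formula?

CH2O

mol C = 5.489 g CO₂ ÷ 44.009 g/mol = 0.12472 mol
mol H = 2 × 2.247 g H₂O ÷ 18.015 g/mol = 0.24946 mol
mass O = 3.745 − (1.4981 + 0.25145) = 1.9955 g → mol O = 1.9955 ÷ 15.999 = 0.12473 mol
Divide by the smallest (0.12472 mol): C 1.000, H 2.000, O 1.000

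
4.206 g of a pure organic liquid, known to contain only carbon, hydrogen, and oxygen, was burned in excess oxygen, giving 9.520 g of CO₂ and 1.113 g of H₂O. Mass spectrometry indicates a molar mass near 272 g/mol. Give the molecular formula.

mol C = 9.520 g CO₂ ÷ 44.009 g/mol = 0.21632 mol
mol H = 2 × 1.113 g H₂O ÷ 18.015 g/mol = 0.12356 mol
mass O = 4.206 − (2.5982 + 0.12455) = 1.4832 g → mol O = 1.4832 ÷ 15.999 = 0.092708 mol
Divide by the smallest (0.092708 mol): C 2.333, H 1.333, O 1.000
Multiplying each by 3 gives whole numbers: C 7.00, H 4.00, O 3.00
Empirical formula: C7H4O3
Empirical-formula mass = 136.11 g/mol; 272 ÷ 136.11 ≈ 2, so the molecular formula is C14H8O6.

C14H8O6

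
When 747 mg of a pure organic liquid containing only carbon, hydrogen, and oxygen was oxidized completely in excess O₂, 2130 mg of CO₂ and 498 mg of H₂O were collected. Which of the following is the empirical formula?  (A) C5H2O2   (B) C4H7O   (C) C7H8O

mol C = 2.13 g CO₂ ÷ 44.009 g/mol = 0.04840 mol
mol H = 2 × 0.498 g H₂O ÷ 18.015 g/mol = 0.05529 mol
mass O = 0.747 − (0.5813 + 0.05573) = 0.1099 g → mol O = 0.1099 ÷ 15.999 = 0.006872 mol
Divide by the smallest (0.006872 mol): C 7.043, H 8.045, O 1.000

(C) C7H8O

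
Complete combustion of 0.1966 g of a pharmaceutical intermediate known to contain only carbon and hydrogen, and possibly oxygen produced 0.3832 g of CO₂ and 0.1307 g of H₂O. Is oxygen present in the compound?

yes

mol C = 0.3832 g CO₂ ÷ 44.009 g/mol = 0.0087073 mol
mol H = 2 × 0.1307 g H₂O ÷ 18.015 g/mol = 0.014510 mol
C and H account for only 0.11921 g of the 0.1966 g sample; the remaining 0.077390 g must be oxygen.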